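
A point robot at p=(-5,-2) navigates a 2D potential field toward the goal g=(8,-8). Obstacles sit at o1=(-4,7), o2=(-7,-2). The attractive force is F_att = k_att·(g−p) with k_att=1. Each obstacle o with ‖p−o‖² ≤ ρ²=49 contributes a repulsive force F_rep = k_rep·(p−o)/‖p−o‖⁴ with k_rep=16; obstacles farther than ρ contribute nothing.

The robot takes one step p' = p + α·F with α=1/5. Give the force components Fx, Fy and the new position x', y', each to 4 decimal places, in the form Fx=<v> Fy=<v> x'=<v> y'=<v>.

F_att = 1·(g−p) = 1·(13,-6) = (13.0000,-6.0000)
o1: d²=82 > ρ²=49 → inactive
o2: d²=4 ≤ ρ²=49; F_rep = 16·(2,0)/4² = (2.0000,0.0000)
F = F_att + ΣF_rep = (15.0000,-6.0000)
p' = p + 1/5·F = (-2.0000,-3.2000)

Fx=15.0000 Fy=-6.0000 x'=-2.0000 y'=-3.2000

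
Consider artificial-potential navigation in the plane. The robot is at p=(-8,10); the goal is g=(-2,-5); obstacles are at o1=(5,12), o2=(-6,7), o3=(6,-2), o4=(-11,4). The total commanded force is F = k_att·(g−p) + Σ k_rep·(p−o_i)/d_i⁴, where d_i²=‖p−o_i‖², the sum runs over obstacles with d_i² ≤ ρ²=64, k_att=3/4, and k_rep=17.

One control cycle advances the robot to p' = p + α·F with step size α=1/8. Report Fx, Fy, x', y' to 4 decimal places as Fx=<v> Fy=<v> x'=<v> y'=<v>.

F_att = 3/4·(g−p) = 3/4·(6,-15) = (4.5000,-11.2500)
o1: d²=173 > ρ²=64 → inactive
o2: d²=13 ≤ ρ²=64; F_rep = 17·(-2,3)/13² = (-0.2012,0.3018)
o3: d²=340 > ρ²=64 → inactive
o4: d²=45 ≤ ρ²=64; F_rep = 17·(3,6)/45² = (0.0252,0.0504)
F = F_att + ΣF_rep = (4.3240,-10.8979)
p' = p + 1/8·F = (-7.4595,8.6378)

Fx=4.3240 Fy=-10.8979 x'=-7.4595 y'=8.6378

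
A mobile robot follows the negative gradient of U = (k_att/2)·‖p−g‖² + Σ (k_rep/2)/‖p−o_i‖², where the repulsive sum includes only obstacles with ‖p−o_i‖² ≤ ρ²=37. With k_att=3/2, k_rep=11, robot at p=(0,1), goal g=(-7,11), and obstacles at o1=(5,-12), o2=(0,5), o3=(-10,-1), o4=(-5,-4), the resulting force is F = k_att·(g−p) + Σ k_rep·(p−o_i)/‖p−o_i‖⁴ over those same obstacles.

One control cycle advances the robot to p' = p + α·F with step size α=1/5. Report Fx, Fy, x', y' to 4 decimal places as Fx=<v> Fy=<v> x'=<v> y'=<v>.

Fx=-10.5000 Fy=14.8281 x'=-2.1000 y'=3.9656

F_att = 3/2·(g−p) = 3/2·(-7,10) = (-10.5000,15.0000)
o1: d²=194 > ρ²=37 → inactive
o2: d²=16 ≤ ρ²=37; F_rep = 11·(0,-4)/16² = (0.0000,-0.1719)
o3: d²=104 > ρ²=37 → inactive
o4: d²=50 > ρ²=37 → inactive
F = F_att + ΣF_rep = (-10.5000,14.8281)
p' = p + 1/5·F = (-2.1000,3.9656)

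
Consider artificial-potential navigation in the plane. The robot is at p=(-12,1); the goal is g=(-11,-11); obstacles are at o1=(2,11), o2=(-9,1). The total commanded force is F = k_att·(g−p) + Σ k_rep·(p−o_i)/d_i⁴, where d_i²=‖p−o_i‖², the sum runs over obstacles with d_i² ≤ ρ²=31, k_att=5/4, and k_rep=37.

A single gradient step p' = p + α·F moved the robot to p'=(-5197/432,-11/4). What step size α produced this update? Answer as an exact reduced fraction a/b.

α = 1/4

F_att = 5/4·(g−p) = 5/4·(1,-12) = (1.2500,-15.0000)
o1: d²=296 > ρ²=31 → inactive
o2: d²=9 ≤ ρ²=31; F_rep = 37·(-3,0)/9² = (-1.3704,0.0000)
F = F_att + ΣF_rep = (-0.1204,-15.0000)
Δp = p'−p = (-0.0301,-3.7500); α = Δx/Fx = (-13/432) / (-13/108) = 1/4
check: Δy/Fy = (-15/4) / (-15) = 1/4 ✓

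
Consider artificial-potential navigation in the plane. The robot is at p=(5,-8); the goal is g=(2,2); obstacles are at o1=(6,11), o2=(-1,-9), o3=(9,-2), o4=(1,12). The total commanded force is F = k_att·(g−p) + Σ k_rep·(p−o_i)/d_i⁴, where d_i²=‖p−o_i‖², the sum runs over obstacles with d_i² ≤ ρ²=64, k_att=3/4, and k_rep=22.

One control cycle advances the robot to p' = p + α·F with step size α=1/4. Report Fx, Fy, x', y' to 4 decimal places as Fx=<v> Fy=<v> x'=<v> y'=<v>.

F_att = 3/4·(g−p) = 3/4·(-3,10) = (-2.2500,7.5000)
o1: d²=362 > ρ²=64 → inactive
o2: d²=37 ≤ ρ²=64; F_rep = 22·(6,1)/37² = (0.0964,0.0161)
o3: d²=52 ≤ ρ²=64; F_rep = 22·(-4,-6)/52² = (-0.0325,-0.0488)
o4: d²=416 > ρ²=64 → inactive
F = F_att + ΣF_rep = (-2.1861,7.4673)
p' = p + 1/4·F = (4.4535,-6.1332)

Fx=-2.1861 Fy=7.4673 x'=4.4535 y'=-6.1332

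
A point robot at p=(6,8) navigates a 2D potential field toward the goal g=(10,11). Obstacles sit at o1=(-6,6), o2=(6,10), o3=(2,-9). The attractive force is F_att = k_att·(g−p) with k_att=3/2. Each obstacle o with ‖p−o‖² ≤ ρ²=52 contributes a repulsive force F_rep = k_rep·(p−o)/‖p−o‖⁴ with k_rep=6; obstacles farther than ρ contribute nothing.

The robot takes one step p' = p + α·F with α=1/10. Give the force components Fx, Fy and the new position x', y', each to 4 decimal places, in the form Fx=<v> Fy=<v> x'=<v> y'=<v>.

F_att = 3/2·(g−p) = 3/2·(4,3) = (6.0000,4.5000)
o1: d²=148 > ρ²=52 → inactive
o2: d²=4 ≤ ρ²=52; F_rep = 6·(0,-2)/4² = (0.0000,-0.7500)
o3: d²=305 > ρ²=52 → inactive
F = F_att + ΣF_rep = (6.0000,3.7500)
p' = p + 1/10·F = (6.6000,8.3750)

Fx=6.0000 Fy=3.7500 x'=6.6000 y'=8.3750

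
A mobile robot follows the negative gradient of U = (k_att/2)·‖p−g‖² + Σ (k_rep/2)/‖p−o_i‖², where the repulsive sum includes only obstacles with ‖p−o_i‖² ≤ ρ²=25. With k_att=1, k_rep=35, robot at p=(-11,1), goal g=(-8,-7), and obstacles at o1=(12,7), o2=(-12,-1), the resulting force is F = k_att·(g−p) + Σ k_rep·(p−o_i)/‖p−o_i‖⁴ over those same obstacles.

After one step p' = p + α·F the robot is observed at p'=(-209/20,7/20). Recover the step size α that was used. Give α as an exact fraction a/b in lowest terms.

F_att = 1·(g−p) = 1·(3,-8) = (3.0000,-8.0000)
o1: d²=565 > ρ²=25 → inactive
o2: d²=5 ≤ ρ²=25; F_rep = 35·(1,2)/5² = (1.4000,2.8000)
F = F_att + ΣF_rep = (4.4000,-5.2000)
Δp = p'−p = (0.5500,-0.6500); α = Δx/Fx = (11/20) / (22/5) = 1/8
check: Δy/Fy = (-13/20) / (-26/5) = 1/8 ✓

α = 1/8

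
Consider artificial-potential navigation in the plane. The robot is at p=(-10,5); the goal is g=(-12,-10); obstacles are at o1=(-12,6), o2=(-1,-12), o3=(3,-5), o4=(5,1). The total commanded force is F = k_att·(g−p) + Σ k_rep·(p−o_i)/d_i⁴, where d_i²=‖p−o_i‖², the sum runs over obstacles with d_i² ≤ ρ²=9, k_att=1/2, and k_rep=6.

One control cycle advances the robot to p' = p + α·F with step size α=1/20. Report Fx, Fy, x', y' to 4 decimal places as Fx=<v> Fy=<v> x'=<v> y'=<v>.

F_att = 1/2·(g−p) = 1/2·(-2,-15) = (-1.0000,-7.5000)
o1: d²=5 ≤ ρ²=9; F_rep = 6·(2,-1)/5² = (0.4800,-0.2400)
o2: d²=370 > ρ²=9 → inactive
o3: d²=269 > ρ²=9 → inactive
o4: d²=241 > ρ²=9 → inactive
F = F_att + ΣF_rep = (-0.5200,-7.7400)
p' = p + 1/20·F = (-10.0260,4.6130)

Fx=-0.5200 Fy=-7.7400 x'=-10.0260 y'=4.6130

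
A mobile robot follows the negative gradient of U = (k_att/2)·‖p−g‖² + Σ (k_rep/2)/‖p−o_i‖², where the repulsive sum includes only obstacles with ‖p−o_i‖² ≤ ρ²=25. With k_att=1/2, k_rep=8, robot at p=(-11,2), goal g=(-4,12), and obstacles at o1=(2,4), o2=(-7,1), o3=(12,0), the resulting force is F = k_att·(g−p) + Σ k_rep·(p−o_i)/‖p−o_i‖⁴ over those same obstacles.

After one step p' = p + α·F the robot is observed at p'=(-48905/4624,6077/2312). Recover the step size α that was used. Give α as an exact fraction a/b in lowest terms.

α = 1/8

F_att = 1/2·(g−p) = 1/2·(7,10) = (3.5000,5.0000)
o1: d²=173 > ρ²=25 → inactive
o2: d²=17 ≤ ρ²=25; F_rep = 8·(-4,1)/17² = (-0.1107,0.0277)
o3: d²=533 > ρ²=25 → inactive
F = F_att + ΣF_rep = (3.3893,5.0277)
Δp = p'−p = (0.4237,0.6285); α = Δx/Fx = (1959/4624) / (1959/578) = 1/8
check: Δy/Fy = (1453/2312) / (1453/289) = 1/8 ✓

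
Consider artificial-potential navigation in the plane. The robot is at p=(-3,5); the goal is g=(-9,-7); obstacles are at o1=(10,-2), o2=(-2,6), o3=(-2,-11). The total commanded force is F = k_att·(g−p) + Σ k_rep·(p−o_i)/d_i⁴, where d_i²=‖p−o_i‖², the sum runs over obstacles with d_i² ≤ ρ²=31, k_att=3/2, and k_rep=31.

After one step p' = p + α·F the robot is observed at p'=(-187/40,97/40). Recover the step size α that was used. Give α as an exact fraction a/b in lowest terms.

α = 1/10

F_att = 3/2·(g−p) = 3/2·(-6,-12) = (-9.0000,-18.0000)
o1: d²=218 > ρ²=31 → inactive
o2: d²=2 ≤ ρ²=31; F_rep = 31·(-1,-1)/2² = (-7.7500,-7.7500)
o3: d²=257 > ρ²=31 → inactive
F = F_att + ΣF_rep = (-16.7500,-25.7500)
Δp = p'−p = (-1.6750,-2.5750); α = Δx/Fx = (-67/40) / (-67/4) = 1/10
check: Δy/Fy = (-103/40) / (-103/4) = 1/10 ✓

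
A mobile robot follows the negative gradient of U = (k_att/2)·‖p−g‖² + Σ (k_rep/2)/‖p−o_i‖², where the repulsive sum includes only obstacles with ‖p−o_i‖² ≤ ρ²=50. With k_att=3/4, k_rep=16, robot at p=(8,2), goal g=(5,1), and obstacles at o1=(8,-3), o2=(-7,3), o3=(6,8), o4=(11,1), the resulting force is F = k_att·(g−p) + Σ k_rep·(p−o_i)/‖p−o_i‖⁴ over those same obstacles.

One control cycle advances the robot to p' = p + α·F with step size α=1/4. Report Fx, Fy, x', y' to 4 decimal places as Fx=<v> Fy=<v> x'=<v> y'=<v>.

F_att = 3/4·(g−p) = 3/4·(-3,-1) = (-2.2500,-0.7500)
o1: d²=25 ≤ ρ²=50; F_rep = 16·(0,5)/25² = (0.0000,0.1280)
o2: d²=226 > ρ²=50 → inactive
o3: d²=40 ≤ ρ²=50; F_rep = 16·(2,-6)/40² = (0.0200,-0.0600)
o4: d²=10 ≤ ρ²=50; F_rep = 16·(-3,1)/10² = (-0.4800,0.1600)
F = F_att + ΣF_rep = (-2.7100,-0.5220)
p' = p + 1/4·F = (7.3225,1.8695)

Fx=-2.7100 Fy=-0.5220 x'=7.3225 y'=1.8695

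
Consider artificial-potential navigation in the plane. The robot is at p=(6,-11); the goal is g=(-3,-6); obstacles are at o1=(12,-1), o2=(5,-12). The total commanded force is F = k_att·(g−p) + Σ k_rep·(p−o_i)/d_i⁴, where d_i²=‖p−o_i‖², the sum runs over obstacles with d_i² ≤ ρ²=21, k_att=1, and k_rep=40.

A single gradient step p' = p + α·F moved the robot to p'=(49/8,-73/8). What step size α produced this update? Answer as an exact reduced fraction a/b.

α = 1/8

F_att = 1·(g−p) = 1·(-9,5) = (-9.0000,5.0000)
o1: d²=136 > ρ²=21 → inactive
o2: d²=2 ≤ ρ²=21; F_rep = 40·(1,1)/2² = (10.0000,10.0000)
F = F_att + ΣF_rep = (1.0000,15.0000)
Δp = p'−p = (0.1250,1.8750); α = Δx/Fx = (1/8) / (1) = 1/8
check: Δy/Fy = (15/8) / (15) = 1/8 ✓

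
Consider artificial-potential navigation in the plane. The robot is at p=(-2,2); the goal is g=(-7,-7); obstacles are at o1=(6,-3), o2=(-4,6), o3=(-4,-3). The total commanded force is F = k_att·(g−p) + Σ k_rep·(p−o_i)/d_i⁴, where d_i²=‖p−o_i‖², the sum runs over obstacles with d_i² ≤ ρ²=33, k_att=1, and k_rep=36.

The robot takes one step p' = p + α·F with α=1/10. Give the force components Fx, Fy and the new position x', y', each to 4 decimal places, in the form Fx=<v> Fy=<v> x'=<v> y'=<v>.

F_att = 1·(g−p) = 1·(-5,-9) = (-5.0000,-9.0000)
o1: d²=89 > ρ²=33 → inactive
o2: d²=20 ≤ ρ²=33; F_rep = 36·(2,-4)/20² = (0.1800,-0.3600)
o3: d²=29 ≤ ρ²=33; F_rep = 36·(2,5)/29² = (0.0856,0.2140)
F = F_att + ΣF_rep = (-4.7344,-9.1460)
p' = p + 1/10·F = (-2.4734,1.0854)

Fx=-4.7344 Fy=-9.1460 x'=-2.4734 y'=1.0854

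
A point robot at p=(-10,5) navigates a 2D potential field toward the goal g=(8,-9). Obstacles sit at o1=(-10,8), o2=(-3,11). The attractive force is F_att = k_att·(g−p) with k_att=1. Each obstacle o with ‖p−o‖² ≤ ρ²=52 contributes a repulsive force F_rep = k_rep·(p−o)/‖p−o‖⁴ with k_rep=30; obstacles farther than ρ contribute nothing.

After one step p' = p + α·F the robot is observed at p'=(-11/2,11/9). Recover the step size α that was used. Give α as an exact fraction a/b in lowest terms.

α = 1/4

F_att = 1·(g−p) = 1·(18,-14) = (18.0000,-14.0000)
o1: d²=9 ≤ ρ²=52; F_rep = 30·(0,-3)/9² = (0.0000,-1.1111)
o2: d²=85 > ρ²=52 → inactive
F = F_att + ΣF_rep = (18.0000,-15.1111)
Δp = p'−p = (4.5000,-3.7778); α = Δx/Fx = (9/2) / (18) = 1/4
check: Δy/Fy = (-34/9) / (-136/9) = 1/4 ✓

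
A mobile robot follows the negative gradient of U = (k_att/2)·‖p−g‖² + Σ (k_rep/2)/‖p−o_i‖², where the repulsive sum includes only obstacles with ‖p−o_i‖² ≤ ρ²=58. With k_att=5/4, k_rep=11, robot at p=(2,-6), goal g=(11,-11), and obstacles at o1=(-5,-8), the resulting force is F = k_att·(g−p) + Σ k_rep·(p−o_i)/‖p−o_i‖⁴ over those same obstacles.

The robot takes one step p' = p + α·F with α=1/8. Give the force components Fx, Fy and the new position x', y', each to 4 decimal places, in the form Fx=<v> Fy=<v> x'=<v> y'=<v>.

Fx=11.2774 Fy=-6.2422 x'=3.4097 y'=-6.7803

F_att = 5/4·(g−p) = 5/4·(9,-5) = (11.2500,-6.2500)
o1: d²=53 ≤ ρ²=58; F_rep = 11·(7,2)/53² = (0.0274,0.0078)
F = F_att + ΣF_rep = (11.2774,-6.2422)
p' = p + 1/8·F = (3.4097,-6.7803)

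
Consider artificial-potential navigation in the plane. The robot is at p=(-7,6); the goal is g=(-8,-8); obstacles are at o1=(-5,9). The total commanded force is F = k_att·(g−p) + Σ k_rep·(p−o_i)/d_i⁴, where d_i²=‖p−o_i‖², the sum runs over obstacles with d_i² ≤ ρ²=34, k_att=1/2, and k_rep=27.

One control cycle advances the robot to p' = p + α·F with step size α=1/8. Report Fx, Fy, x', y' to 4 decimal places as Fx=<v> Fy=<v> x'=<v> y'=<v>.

F_att = 1/2·(g−p) = 1/2·(-1,-14) = (-0.5000,-7.0000)
o1: d²=13 ≤ ρ²=34; F_rep = 27·(-2,-3)/13² = (-0.3195,-0.4793)
F = F_att + ΣF_rep = (-0.8195,-7.4793)
p' = p + 1/8·F = (-7.1024,5.0651)

Fx=-0.8195 Fy=-7.4793 x'=-7.1024 y'=5.0651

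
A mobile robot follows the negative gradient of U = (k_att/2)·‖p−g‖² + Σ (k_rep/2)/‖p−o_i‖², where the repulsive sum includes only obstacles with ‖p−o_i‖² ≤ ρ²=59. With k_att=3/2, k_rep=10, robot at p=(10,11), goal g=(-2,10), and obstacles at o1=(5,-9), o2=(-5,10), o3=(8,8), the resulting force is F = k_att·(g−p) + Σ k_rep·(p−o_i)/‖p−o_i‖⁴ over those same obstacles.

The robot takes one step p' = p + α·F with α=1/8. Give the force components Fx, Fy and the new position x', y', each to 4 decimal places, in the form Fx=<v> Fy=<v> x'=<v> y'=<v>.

Fx=-17.8817 Fy=-1.3225 x'=7.7648 y'=10.8347

F_att = 3/2·(g−p) = 3/2·(-12,-1) = (-18.0000,-1.5000)
o1: d²=425 > ρ²=59 → inactive
o2: d²=226 > ρ²=59 → inactive
o3: d²=13 ≤ ρ²=59; F_rep = 10·(2,3)/13² = (0.1183,0.1775)
F = F_att + ΣF_rep = (-17.8817,-1.3225)
p' = p + 1/8·F = (7.7648,10.8347)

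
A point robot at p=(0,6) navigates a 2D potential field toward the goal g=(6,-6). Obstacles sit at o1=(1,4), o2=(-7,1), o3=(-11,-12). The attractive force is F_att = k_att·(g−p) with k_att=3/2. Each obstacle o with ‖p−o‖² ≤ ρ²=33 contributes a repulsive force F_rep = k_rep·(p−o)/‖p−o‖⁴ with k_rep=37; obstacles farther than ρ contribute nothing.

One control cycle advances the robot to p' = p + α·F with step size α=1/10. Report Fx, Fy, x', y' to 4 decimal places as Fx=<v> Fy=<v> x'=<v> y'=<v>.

F_att = 3/2·(g−p) = 3/2·(6,-12) = (9.0000,-18.0000)
o1: d²=5 ≤ ρ²=33; F_rep = 37·(-1,2)/5² = (-1.4800,2.9600)
o2: d²=74 > ρ²=33 → inactive
o3: d²=445 > ρ²=33 → inactive
F = F_att + ΣF_rep = (7.5200,-15.0400)
p' = p + 1/10·F = (0.7520,4.4960)

Fx=7.5200 Fy=-15.0400 x'=0.7520 y'=4.4960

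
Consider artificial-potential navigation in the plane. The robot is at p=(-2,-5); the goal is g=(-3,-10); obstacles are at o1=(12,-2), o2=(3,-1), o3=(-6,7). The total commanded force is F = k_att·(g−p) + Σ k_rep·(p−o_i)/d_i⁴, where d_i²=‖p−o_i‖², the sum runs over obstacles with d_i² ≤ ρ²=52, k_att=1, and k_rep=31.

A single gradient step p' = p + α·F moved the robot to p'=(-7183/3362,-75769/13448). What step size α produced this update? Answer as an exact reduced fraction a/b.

α = 1/8

F_att = 1·(g−p) = 1·(-1,-5) = (-1.0000,-5.0000)
o1: d²=205 > ρ²=52 → inactive
o2: d²=41 ≤ ρ²=52; F_rep = 31·(-5,-4)/41² = (-0.0922,-0.0738)
o3: d²=160 > ρ²=52 → inactive
F = F_att + ΣF_rep = (-1.0922,-5.0738)
Δp = p'−p = (-0.1365,-0.6342); α = Δx/Fx = (-459/3362) / (-1836/1681) = 1/8
check: Δy/Fy = (-8529/13448) / (-8529/1681) = 1/8 ✓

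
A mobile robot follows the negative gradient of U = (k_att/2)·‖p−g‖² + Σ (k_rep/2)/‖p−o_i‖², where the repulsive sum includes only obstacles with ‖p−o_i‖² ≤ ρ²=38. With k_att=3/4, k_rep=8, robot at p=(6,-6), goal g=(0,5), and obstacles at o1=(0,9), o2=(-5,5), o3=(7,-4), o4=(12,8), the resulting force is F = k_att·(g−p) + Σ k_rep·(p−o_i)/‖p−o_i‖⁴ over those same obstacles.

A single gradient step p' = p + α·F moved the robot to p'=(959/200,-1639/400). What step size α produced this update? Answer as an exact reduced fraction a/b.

α = 1/4

F_att = 3/4·(g−p) = 3/4·(-6,11) = (-4.5000,8.2500)
o1: d²=261 > ρ²=38 → inactive
o2: d²=242 > ρ²=38 → inactive
o3: d²=5 ≤ ρ²=38; F_rep = 8·(-1,-2)/5² = (-0.3200,-0.6400)
o4: d²=232 > ρ²=38 → inactive
F = F_att + ΣF_rep = (-4.8200,7.6100)
Δp = p'−p = (-1.2050,1.9025); α = Δx/Fx = (-241/200) / (-241/50) = 1/4
check: Δy/Fy = (761/400) / (761/100) = 1/4 ✓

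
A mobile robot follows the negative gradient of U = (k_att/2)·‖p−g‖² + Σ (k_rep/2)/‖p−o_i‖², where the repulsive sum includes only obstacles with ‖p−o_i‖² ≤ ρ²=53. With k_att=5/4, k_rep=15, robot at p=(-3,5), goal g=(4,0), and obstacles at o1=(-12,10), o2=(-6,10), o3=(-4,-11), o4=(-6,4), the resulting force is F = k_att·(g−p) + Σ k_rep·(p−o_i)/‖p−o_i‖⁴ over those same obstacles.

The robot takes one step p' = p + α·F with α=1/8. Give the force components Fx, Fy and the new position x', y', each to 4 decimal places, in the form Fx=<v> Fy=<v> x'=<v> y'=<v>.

F_att = 5/4·(g−p) = 5/4·(7,-5) = (8.7500,-6.2500)
o1: d²=106 > ρ²=53 → inactive
o2: d²=34 ≤ ρ²=53; F_rep = 15·(3,-5)/34² = (0.0389,-0.0649)
o3: d²=257 > ρ²=53 → inactive
o4: d²=10 ≤ ρ²=53; F_rep = 15·(3,1)/10² = (0.4500,0.1500)
F = F_att + ΣF_rep = (9.2389,-6.1649)
p' = p + 1/8·F = (-1.8451,4.2294)

Fx=9.2389 Fy=-6.1649 x'=-1.8451 y'=4.2294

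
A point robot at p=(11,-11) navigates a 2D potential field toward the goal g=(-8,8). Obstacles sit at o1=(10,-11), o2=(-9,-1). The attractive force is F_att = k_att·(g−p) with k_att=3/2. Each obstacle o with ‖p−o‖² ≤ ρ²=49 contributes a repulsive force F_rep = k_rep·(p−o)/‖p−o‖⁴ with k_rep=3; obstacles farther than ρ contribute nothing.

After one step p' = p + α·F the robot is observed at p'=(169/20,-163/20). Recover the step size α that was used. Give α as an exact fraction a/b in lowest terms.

F_att = 3/2·(g−p) = 3/2·(-19,19) = (-28.5000,28.5000)
o1: d²=1 ≤ ρ²=49; F_rep = 3·(1,0)/1² = (3.0000,0.0000)
o2: d²=500 > ρ²=49 → inactive
F = F_att + ΣF_rep = (-25.5000,28.5000)
Δp = p'−p = (-2.5500,2.8500); α = Δx/Fx = (-51/20) / (-51/2) = 1/10
check: Δy/Fy = (57/20) / (57/2) = 1/10 ✓

α = 1/10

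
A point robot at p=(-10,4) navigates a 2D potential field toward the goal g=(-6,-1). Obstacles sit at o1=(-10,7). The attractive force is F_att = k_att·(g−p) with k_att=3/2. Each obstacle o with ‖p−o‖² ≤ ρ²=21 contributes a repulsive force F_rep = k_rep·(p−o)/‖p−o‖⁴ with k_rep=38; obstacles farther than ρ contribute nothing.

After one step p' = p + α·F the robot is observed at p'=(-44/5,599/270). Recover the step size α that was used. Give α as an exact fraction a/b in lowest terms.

F_att = 3/2·(g−p) = 3/2·(4,-5) = (6.0000,-7.5000)
o1: d²=9 ≤ ρ²=21; F_rep = 38·(0,-3)/9² = (0.0000,-1.4074)
F = F_att + ΣF_rep = (6.0000,-8.9074)
Δp = p'−p = (1.2000,-1.7815); α = Δx/Fx = (6/5) / (6) = 1/5
check: Δy/Fy = (-481/270) / (-481/54) = 1/5 ✓

α = 1/5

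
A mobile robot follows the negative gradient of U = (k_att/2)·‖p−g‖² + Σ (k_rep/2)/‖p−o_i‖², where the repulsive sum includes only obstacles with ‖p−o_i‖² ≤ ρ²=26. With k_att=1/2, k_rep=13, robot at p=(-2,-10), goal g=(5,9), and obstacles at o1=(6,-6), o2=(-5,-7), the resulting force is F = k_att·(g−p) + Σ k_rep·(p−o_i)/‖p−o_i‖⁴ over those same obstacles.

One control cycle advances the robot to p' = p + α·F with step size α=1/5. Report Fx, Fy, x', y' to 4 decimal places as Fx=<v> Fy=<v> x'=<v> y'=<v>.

F_att = 1/2·(g−p) = 1/2·(7,19) = (3.5000,9.5000)
o1: d²=80 > ρ²=26 → inactive
o2: d²=18 ≤ ρ²=26; F_rep = 13·(3,-3)/18² = (0.1204,-0.1204)
F = F_att + ΣF_rep = (3.6204,9.3796)
p' = p + 1/5·F = (-1.2759,-8.1241)

Fx=3.6204 Fy=9.3796 x'=-1.2759 y'=-8.1241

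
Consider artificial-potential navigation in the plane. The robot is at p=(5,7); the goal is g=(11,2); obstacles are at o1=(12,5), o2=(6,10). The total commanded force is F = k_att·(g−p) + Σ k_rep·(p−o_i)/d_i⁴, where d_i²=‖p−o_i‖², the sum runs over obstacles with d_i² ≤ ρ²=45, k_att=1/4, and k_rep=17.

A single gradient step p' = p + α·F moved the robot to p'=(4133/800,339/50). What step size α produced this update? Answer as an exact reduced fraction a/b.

F_att = 1/4·(g−p) = 1/4·(6,-5) = (1.5000,-1.2500)
o1: d²=53 > ρ²=45 → inactive
o2: d²=10 ≤ ρ²=45; F_rep = 17·(-1,-3)/10² = (-0.1700,-0.5100)
F = F_att + ΣF_rep = (1.3300,-1.7600)
Δp = p'−p = (0.1663,-0.2200); α = Δx/Fx = (133/800) / (133/100) = 1/8
check: Δy/Fy = (-11/50) / (-44/25) = 1/8 ✓

α = 1/8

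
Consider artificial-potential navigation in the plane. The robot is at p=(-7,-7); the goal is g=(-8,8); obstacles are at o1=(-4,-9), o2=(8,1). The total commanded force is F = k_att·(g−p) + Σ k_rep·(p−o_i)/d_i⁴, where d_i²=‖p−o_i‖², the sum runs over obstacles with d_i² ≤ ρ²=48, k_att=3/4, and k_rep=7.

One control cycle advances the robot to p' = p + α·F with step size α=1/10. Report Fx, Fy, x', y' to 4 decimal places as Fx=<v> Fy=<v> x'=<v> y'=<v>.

F_att = 3/4·(g−p) = 3/4·(-1,15) = (-0.7500,11.2500)
o1: d²=13 ≤ ρ²=48; F_rep = 7·(-3,2)/13² = (-0.1243,0.0828)
o2: d²=289 > ρ²=48 → inactive
F = F_att + ΣF_rep = (-0.8743,11.3328)
p' = p + 1/10·F = (-7.0874,-5.8667)

Fx=-0.8743 Fy=11.3328 x'=-7.0874 y'=-5.8667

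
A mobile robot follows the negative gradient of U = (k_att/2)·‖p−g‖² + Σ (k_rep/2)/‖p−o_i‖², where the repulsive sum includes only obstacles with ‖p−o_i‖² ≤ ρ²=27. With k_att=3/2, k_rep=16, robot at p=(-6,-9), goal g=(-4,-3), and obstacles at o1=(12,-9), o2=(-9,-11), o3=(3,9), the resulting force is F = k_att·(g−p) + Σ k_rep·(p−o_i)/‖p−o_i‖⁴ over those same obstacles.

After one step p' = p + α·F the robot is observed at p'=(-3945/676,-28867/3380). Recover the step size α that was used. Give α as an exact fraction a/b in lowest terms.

F_att = 3/2·(g−p) = 3/2·(2,6) = (3.0000,9.0000)
o1: d²=324 > ρ²=27 → inactive
o2: d²=13 ≤ ρ²=27; F_rep = 16·(3,2)/13² = (0.2840,0.1893)
o3: d²=405 > ρ²=27 → inactive
F = F_att + ΣF_rep = (3.2840,9.1893)
Δp = p'−p = (0.1642,0.4595); α = Δx/Fx = (111/676) / (555/169) = 1/20
check: Δy/Fy = (1553/3380) / (1553/169) = 1/20 ✓

α = 1/20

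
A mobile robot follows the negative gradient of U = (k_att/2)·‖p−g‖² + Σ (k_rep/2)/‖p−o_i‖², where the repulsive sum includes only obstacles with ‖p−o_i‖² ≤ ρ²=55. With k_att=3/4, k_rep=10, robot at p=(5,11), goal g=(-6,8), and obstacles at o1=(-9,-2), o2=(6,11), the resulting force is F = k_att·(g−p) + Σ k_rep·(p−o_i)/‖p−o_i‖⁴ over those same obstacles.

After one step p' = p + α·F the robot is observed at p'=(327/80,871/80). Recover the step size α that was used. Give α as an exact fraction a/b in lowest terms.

α = 1/20

F_att = 3/4·(g−p) = 3/4·(-11,-3) = (-8.2500,-2.2500)
o1: d²=365 > ρ²=55 → inactive
o2: d²=1 ≤ ρ²=55; F_rep = 10·(-1,0)/1² = (-10.0000,0.0000)
F = F_att + ΣF_rep = (-18.2500,-2.2500)
Δp = p'−p = (-0.9125,-0.1125); α = Δx/Fx = (-73/80) / (-73/4) = 1/20
check: Δy/Fy = (-9/80) / (-9/4) = 1/20 ✓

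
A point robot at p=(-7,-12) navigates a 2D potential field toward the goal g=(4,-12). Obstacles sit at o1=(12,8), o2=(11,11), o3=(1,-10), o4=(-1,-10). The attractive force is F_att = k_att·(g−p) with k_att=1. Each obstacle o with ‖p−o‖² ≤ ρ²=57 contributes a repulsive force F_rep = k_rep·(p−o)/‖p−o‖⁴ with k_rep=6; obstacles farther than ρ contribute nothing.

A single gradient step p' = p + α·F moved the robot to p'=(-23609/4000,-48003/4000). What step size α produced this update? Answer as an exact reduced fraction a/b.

α = 1/10

F_att = 1·(g−p) = 1·(11,0) = (11.0000,0.0000)
o1: d²=761 > ρ²=57 → inactive
o2: d²=853 > ρ²=57 → inactive
o3: d²=68 > ρ²=57 → inactive
o4: d²=40 ≤ ρ²=57; F_rep = 6·(-6,-2)/40² = (-0.0225,-0.0075)
F = F_att + ΣF_rep = (10.9775,-0.0075)
Δp = p'−p = (1.0978,-0.0008); α = Δx/Fx = (4391/4000) / (4391/400) = 1/10
check: Δy/Fy = (-3/4000) / (-3/400) = 1/10 ✓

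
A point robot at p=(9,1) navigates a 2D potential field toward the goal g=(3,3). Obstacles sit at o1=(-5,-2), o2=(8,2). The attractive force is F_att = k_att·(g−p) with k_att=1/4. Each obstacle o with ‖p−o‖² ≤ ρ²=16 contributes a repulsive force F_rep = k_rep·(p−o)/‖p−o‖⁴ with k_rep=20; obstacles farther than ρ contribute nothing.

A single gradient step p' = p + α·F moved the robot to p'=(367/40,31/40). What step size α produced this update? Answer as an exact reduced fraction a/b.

α = 1/20

F_att = 1/4·(g−p) = 1/4·(-6,2) = (-1.5000,0.5000)
o1: d²=205 > ρ²=16 → inactive
o2: d²=2 ≤ ρ²=16; F_rep = 20·(1,-1)/2² = (5.0000,-5.0000)
F = F_att + ΣF_rep = (3.5000,-4.5000)
Δp = p'−p = (0.1750,-0.2250); α = Δx/Fx = (7/40) / (7/2) = 1/20
check: Δy/Fy = (-9/40) / (-9/2) = 1/20 ✓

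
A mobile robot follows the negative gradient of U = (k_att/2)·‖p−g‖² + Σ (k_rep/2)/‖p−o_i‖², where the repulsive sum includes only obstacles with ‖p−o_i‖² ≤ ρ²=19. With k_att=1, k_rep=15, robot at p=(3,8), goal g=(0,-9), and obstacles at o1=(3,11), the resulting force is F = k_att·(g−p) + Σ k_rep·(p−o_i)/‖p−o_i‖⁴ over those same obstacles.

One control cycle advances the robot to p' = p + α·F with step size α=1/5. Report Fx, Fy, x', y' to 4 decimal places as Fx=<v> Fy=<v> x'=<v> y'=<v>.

F_att = 1·(g−p) = 1·(-3,-17) = (-3.0000,-17.0000)
o1: d²=9 ≤ ρ²=19; F_rep = 15·(0,-3)/9² = (0.0000,-0.5556)
F = F_att + ΣF_rep = (-3.0000,-17.5556)
p' = p + 1/5·F = (2.4000,4.4889)

Fx=-3.0000 Fy=-17.5556 x'=2.4000 y'=4.4889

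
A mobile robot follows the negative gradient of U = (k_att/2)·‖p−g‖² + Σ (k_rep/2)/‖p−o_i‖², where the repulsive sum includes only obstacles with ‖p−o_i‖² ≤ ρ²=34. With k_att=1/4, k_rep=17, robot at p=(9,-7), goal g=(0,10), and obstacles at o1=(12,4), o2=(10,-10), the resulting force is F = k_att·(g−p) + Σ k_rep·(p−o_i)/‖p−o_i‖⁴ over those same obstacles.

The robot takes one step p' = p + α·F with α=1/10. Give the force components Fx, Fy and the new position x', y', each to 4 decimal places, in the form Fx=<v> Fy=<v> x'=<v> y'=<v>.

F_att = 1/4·(g−p) = 1/4·(-9,17) = (-2.2500,4.2500)
o1: d²=130 > ρ²=34 → inactive
o2: d²=10 ≤ ρ²=34; F_rep = 17·(-1,3)/10² = (-0.1700,0.5100)
F = F_att + ΣF_rep = (-2.4200,4.7600)
p' = p + 1/10·F = (8.7580,-6.5240)

Fx=-2.4200 Fy=4.7600 x'=8.7580 y'=-6.5240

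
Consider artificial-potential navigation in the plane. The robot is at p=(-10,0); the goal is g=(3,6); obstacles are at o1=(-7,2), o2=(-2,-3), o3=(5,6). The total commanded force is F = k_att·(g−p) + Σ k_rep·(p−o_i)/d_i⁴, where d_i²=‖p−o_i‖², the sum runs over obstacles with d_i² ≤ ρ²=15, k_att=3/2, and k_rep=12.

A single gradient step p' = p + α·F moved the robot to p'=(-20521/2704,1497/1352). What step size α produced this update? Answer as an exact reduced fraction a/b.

α = 1/8

F_att = 3/2·(g−p) = 3/2·(13,6) = (19.5000,9.0000)
o1: d²=13 ≤ ρ²=15; F_rep = 12·(-3,-2)/13² = (-0.2130,-0.1420)
o2: d²=73 > ρ²=15 → inactive
o3: d²=261 > ρ²=15 → inactive
F = F_att + ΣF_rep = (19.2870,8.8580)
Δp = p'−p = (2.4109,1.1072); α = Δx/Fx = (6519/2704) / (6519/338) = 1/8
check: Δy/Fy = (1497/1352) / (1497/169) = 1/8 ✓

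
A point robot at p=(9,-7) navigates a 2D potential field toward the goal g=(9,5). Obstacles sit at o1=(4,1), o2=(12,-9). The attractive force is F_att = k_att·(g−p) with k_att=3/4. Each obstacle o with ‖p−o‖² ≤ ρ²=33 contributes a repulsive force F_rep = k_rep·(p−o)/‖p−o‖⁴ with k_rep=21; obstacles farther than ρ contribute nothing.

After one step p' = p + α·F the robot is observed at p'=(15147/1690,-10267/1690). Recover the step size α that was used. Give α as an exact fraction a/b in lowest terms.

F_att = 3/4·(g−p) = 3/4·(0,12) = (0.0000,9.0000)
o1: d²=89 > ρ²=33 → inactive
o2: d²=13 ≤ ρ²=33; F_rep = 21·(-3,2)/13² = (-0.3728,0.2485)
F = F_att + ΣF_rep = (-0.3728,9.2485)
Δp = p'−p = (-0.0373,0.9249); α = Δx/Fx = (-63/1690) / (-63/169) = 1/10
check: Δy/Fy = (1563/1690) / (1563/169) = 1/10 ✓

α = 1/10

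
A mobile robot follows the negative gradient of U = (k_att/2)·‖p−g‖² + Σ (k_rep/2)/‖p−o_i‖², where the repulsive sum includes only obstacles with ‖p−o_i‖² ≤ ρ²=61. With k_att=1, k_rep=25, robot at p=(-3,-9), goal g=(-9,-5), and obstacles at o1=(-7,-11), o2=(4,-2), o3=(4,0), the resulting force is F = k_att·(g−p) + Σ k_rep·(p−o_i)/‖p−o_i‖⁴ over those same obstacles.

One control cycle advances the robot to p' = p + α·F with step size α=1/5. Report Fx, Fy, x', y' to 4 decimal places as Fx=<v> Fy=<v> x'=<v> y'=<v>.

F_att = 1·(g−p) = 1·(-6,4) = (-6.0000,4.0000)
o1: d²=20 ≤ ρ²=61; F_rep = 25·(4,2)/20² = (0.2500,0.1250)
o2: d²=98 > ρ²=61 → inactive
o3: d²=130 > ρ²=61 → inactive
F = F_att + ΣF_rep = (-5.7500,4.1250)
p' = p + 1/5·F = (-4.1500,-8.1750)

Fx=-5.7500 Fy=4.1250 x'=-4.1500 y'=-8.1750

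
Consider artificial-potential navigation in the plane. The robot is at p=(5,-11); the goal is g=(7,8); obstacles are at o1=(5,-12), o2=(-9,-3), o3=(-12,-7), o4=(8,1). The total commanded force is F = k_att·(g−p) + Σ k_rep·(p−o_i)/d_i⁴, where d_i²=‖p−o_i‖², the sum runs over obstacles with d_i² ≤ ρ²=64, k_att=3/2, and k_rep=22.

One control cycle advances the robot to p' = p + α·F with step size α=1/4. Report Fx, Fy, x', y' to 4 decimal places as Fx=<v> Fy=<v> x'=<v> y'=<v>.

F_att = 3/2·(g−p) = 3/2·(2,19) = (3.0000,28.5000)
o1: d²=1 ≤ ρ²=64; F_rep = 22·(0,1)/1² = (0.0000,22.0000)
o2: d²=260 > ρ²=64 → inactive
o3: d²=305 > ρ²=64 → inactive
o4: d²=153 > ρ²=64 → inactive
F = F_att + ΣF_rep = (3.0000,50.5000)
p' = p + 1/4·F = (5.7500,1.6250)

Fx=3.0000 Fy=50.5000 x'=5.7500 y'=1.6250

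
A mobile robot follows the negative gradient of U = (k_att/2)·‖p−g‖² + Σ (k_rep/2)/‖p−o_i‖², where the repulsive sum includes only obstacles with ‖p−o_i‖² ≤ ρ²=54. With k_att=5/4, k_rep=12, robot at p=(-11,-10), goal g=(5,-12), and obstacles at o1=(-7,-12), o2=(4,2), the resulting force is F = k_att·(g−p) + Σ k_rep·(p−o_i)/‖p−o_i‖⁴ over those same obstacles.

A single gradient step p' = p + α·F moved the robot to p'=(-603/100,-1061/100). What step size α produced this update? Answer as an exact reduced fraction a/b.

α = 1/4

F_att = 5/4·(g−p) = 5/4·(16,-2) = (20.0000,-2.5000)
o1: d²=20 ≤ ρ²=54; F_rep = 12·(-4,2)/20² = (-0.1200,0.0600)
o2: d²=369 > ρ²=54 → inactive
F = F_att + ΣF_rep = (19.8800,-2.4400)
Δp = p'−p = (4.9700,-0.6100); α = Δx/Fx = (497/100) / (497/25) = 1/4
check: Δy/Fy = (-61/100) / (-61/25) = 1/4 ✓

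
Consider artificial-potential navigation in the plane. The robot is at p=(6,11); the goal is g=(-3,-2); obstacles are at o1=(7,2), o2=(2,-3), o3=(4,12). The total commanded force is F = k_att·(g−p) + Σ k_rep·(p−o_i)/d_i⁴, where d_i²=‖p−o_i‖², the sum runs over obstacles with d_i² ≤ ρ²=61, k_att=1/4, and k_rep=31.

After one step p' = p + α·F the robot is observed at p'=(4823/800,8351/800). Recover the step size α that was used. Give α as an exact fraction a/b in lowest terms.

α = 1/8

F_att = 1/4·(g−p) = 1/4·(-9,-13) = (-2.2500,-3.2500)
o1: d²=82 > ρ²=61 → inactive
o2: d²=212 > ρ²=61 → inactive
o3: d²=5 ≤ ρ²=61; F_rep = 31·(2,-1)/5² = (2.4800,-1.2400)
F = F_att + ΣF_rep = (0.2300,-4.4900)
Δp = p'−p = (0.0288,-0.5613); α = Δx/Fx = (23/800) / (23/100) = 1/8
check: Δy/Fy = (-449/800) / (-449/100) = 1/8 ✓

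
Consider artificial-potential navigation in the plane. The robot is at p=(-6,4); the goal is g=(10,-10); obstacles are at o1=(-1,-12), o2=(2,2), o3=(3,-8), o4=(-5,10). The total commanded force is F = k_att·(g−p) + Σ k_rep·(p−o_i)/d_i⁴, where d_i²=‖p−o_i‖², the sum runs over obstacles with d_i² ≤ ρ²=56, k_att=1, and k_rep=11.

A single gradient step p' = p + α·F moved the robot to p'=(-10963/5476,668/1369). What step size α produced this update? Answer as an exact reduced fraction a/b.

α = 1/4

F_att = 1·(g−p) = 1·(16,-14) = (16.0000,-14.0000)
o1: d²=281 > ρ²=56 → inactive
o2: d²=68 > ρ²=56 → inactive
o3: d²=225 > ρ²=56 → inactive
o4: d²=37 ≤ ρ²=56; F_rep = 11·(-1,-6)/37² = (-0.0080,-0.0482)
F = F_att + ΣF_rep = (15.9920,-14.0482)
Δp = p'−p = (3.9980,-3.5121); α = Δx/Fx = (21893/5476) / (21893/1369) = 1/4
check: Δy/Fy = (-4808/1369) / (-19232/1369) = 1/4 ✓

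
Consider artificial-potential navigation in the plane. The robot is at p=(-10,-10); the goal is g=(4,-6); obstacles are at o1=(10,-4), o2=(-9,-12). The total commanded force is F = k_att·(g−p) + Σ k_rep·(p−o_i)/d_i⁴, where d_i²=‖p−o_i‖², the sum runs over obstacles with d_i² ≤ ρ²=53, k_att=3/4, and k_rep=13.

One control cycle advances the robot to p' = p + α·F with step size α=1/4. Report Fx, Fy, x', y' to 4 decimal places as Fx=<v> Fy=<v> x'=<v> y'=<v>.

F_att = 3/4·(g−p) = 3/4·(14,4) = (10.5000,3.0000)
o1: d²=436 > ρ²=53 → inactive
o2: d²=5 ≤ ρ²=53; F_rep = 13·(-1,2)/5² = (-0.5200,1.0400)
F = F_att + ΣF_rep = (9.9800,4.0400)
p' = p + 1/4·F = (-7.5050,-8.9900)

Fx=9.9800 Fy=4.0400 x'=-7.5050 y'=-8.9900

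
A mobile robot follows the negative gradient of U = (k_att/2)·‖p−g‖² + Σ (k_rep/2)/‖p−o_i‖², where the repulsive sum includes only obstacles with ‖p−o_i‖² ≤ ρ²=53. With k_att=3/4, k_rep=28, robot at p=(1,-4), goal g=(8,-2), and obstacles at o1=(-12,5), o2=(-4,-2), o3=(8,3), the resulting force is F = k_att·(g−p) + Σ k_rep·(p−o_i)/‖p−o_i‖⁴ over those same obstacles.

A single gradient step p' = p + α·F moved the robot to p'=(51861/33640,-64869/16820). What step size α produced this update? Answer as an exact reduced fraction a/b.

α = 1/10

F_att = 3/4·(g−p) = 3/4·(7,2) = (5.2500,1.5000)
o1: d²=250 > ρ²=53 → inactive
o2: d²=29 ≤ ρ²=53; F_rep = 28·(5,-2)/29² = (0.1665,-0.0666)
o3: d²=98 > ρ²=53 → inactive
F = F_att + ΣF_rep = (5.4165,1.4334)
Δp = p'−p = (0.5416,0.1433); α = Δx/Fx = (18221/33640) / (18221/3364) = 1/10
check: Δy/Fy = (2411/16820) / (2411/1682) = 1/10 ✓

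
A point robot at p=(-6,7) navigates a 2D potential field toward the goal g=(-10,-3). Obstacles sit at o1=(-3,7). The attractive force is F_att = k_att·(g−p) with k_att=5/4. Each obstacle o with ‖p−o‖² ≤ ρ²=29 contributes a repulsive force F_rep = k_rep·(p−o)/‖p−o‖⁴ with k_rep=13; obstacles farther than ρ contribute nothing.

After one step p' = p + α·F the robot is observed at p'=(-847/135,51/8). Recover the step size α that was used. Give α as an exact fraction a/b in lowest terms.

F_att = 5/4·(g−p) = 5/4·(-4,-10) = (-5.0000,-12.5000)
o1: d²=9 ≤ ρ²=29; F_rep = 13·(-3,0)/9² = (-0.4815,0.0000)
F = F_att + ΣF_rep = (-5.4815,-12.5000)
Δp = p'−p = (-0.2741,-0.6250); α = Δx/Fx = (-37/135) / (-148/27) = 1/20
check: Δy/Fy = (-5/8) / (-25/2) = 1/20 ✓

α = 1/20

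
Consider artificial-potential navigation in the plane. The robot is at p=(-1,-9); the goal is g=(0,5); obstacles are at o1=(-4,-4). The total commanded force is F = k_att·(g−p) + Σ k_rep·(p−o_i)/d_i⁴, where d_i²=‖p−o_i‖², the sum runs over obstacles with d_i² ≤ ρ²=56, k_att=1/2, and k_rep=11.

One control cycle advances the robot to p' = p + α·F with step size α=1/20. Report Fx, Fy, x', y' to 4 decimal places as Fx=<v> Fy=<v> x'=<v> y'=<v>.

Fx=0.5285 Fy=6.9524 x'=-0.9736 y'=-8.6524

F_att = 1/2·(g−p) = 1/2·(1,14) = (0.5000,7.0000)
o1: d²=34 ≤ ρ²=56; F_rep = 11·(3,-5)/34² = (0.0285,-0.0476)
F = F_att + ΣF_rep = (0.5285,6.9524)
p' = p + 1/20·F = (-0.9736,-8.6524)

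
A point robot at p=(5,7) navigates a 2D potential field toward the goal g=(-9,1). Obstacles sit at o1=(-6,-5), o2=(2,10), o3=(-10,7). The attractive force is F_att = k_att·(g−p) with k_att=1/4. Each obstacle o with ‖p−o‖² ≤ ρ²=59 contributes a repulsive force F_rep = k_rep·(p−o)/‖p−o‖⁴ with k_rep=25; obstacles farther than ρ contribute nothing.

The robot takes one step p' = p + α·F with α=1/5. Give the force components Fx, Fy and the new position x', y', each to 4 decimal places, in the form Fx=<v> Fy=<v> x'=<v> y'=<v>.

F_att = 1/4·(g−p) = 1/4·(-14,-6) = (-3.5000,-1.5000)
o1: d²=265 > ρ²=59 → inactive
o2: d²=18 ≤ ρ²=59; F_rep = 25·(3,-3)/18² = (0.2315,-0.2315)
o3: d²=225 > ρ²=59 → inactive
F = F_att + ΣF_rep = (-3.2685,-1.7315)
p' = p + 1/5·F = (4.3463,6.6537)

Fx=-3.2685 Fy=-1.7315 x'=4.3463 y'=6.6537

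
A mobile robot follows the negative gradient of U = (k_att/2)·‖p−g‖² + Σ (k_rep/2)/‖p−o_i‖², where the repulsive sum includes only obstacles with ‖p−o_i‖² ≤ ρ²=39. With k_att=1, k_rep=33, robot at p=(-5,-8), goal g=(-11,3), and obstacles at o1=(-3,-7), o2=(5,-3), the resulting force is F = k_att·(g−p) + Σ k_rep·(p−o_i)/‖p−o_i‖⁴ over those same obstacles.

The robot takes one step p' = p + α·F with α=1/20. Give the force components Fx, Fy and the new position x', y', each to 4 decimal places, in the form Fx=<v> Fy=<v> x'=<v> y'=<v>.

Fx=-8.6400 Fy=9.6800 x'=-5.4320 y'=-7.5160

F_att = 1·(g−p) = 1·(-6,11) = (-6.0000,11.0000)
o1: d²=5 ≤ ρ²=39; F_rep = 33·(-2,-1)/5² = (-2.6400,-1.3200)
o2: d²=125 > ρ²=39 → inactive
F = F_att + ΣF_rep = (-8.6400,9.6800)
p' = p + 1/20·F = (-5.4320,-7.5160)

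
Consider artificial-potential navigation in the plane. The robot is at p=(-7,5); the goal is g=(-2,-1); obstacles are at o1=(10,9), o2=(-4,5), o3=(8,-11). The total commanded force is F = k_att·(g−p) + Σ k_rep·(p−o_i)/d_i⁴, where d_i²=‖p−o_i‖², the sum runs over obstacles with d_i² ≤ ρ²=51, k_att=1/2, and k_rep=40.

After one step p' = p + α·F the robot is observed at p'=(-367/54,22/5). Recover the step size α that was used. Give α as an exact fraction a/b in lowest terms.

F_att = 1/2·(g−p) = 1/2·(5,-6) = (2.5000,-3.0000)
o1: d²=305 > ρ²=51 → inactive
o2: d²=9 ≤ ρ²=51; F_rep = 40·(-3,0)/9² = (-1.4815,0.0000)
o3: d²=481 > ρ²=51 → inactive
F = F_att + ΣF_rep = (1.0185,-3.0000)
Δp = p'−p = (0.2037,-0.6000); α = Δx/Fx = (11/54) / (55/54) = 1/5
check: Δy/Fy = (-3/5) / (-3) = 1/5 ✓

α = 1/5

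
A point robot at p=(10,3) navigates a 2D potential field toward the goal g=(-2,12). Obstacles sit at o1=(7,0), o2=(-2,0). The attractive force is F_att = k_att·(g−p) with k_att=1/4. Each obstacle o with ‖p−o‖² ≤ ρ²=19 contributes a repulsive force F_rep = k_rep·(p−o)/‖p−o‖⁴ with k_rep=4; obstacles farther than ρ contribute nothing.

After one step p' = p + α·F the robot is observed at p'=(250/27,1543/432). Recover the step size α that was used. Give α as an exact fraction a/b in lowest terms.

F_att = 1/4·(g−p) = 1/4·(-12,9) = (-3.0000,2.2500)
o1: d²=18 ≤ ρ²=19; F_rep = 4·(3,3)/18² = (0.0370,0.0370)
o2: d²=153 > ρ²=19 → inactive
F = F_att + ΣF_rep = (-2.9630,2.2870)
Δp = p'−p = (-0.7407,0.5718); α = Δx/Fx = (-20/27) / (-80/27) = 1/4
check: Δy/Fy = (247/432) / (247/108) = 1/4 ✓

α = 1/4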